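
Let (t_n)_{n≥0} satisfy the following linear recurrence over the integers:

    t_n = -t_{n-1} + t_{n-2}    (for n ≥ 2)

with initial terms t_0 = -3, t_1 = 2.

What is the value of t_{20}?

t_2 = -1·2 + 1·-3 = -5
t_3 = -1·-5 + 1·2 = 7
t_4 = -1·7 + 1·-5 = -12
t_5 = -1·-12 + 1·7 = 19
t_6 = -1·19 + 1·-12 = -31
t_7 = -1·-31 + 1·19 = 50
t_8 = -1·50 + 1·-31 = -81
t_9 = -1·-81 + 1·50 = 131
t_10 = -1·131 + 1·-81 = -212
t_11 = -1·-212 + 1·131 = 343
t_12 = -1·343 + 1·-212 = -555
t_13 = -1·-555 + 1·343 = 898
t_14 = -1·898 + 1·-555 = -1453
t_15 = -1·-1453 + 1·898 = 2351
t_16 = -1·2351 + 1·-1453 = -3804
t_17 = -1·-3804 + 1·2351 = 6155
t_18 = -1·6155 + 1·-3804 = -9959
t_19 = -1·-9959 + 1·6155 = 16114
t_20 = -1·16114 + 1·-9959 = -26073

-26073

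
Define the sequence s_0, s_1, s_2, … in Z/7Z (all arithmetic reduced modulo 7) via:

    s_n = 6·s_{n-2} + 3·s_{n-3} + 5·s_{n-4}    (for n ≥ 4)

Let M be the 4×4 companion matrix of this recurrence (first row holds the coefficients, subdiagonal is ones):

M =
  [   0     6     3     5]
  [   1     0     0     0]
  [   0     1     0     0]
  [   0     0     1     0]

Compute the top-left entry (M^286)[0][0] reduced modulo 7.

(M^286)[0][0] is the top entry after applying M 286 times to the unit state (1, 0, 0, 0). Equivalently it is h_{289} for the auxiliary sequence (h_n) obeying the same recurrence with h_3 = 1 and h_i = 0 for 0 ≤ i < 3:
h_4 = 0·1 + 6·0 + 3·0 + 5·0 = 0
h_5 = 0·0 + 6·1 + 3·0 + 5·0 = 6
h_6 = 0·6 + 6·0 + 3·1 + 5·0 = 3
h_7 = 0·3 + 6·6 + 3·0 + 5·1 = 6
h_8 = 0·6 + 6·3 + 3·6 + 5·0 = 1
h_9 = 0·1 + 6·6 + 3·3 + 5·6 = 5
h_10 = 0·5 + 6·1 + 3·6 + 5·3 = 4
h_11 = 0·4 + 6·5 + 3·1 + 5·6 = 0
h_12 = 0·0 + 6·4 + 3·5 + 5·1 = 2
h_13 = 0·2 + 6·0 + 3·4 + 5·5 = 2
h_14 = 0·2 + 6·2 + 3·0 + 5·4 = 4
h_15 = 0·4 + 6·2 + 3·2 + 5·0 = 4
h_16 = 0·4 + 6·4 + 3·2 + 5·2 = 5
h_17 = 0·5 + 6·4 + 3·4 + 5·2 = 4
h_18 = 0·4 + 6·5 + 3·4 + 5·4 = 6
h_19 = 0·6 + 6·4 + 3·5 + 5·4 = 3
h_20 = 0·3 + 6·6 + 3·4 + 5·5 = 3
h_21 = 0·3 + 6·3 + 3·6 + 5·4 = 0
h_22 = 0·0 + 6·3 + 3·3 + 5·6 = 1
h_23 = 0·1 + 6·0 + 3·3 + 5·3 = 3
h_24 = 0·3 + 6·1 + 3·0 + 5·3 = 0
h_25 = 0·0 + 6·3 + 3·1 + 5·0 = 0
h_26 = 0·0 + 6·0 + 3·3 + 5·1 = 0
h_27 = 0·0 + 6·0 + 3·0 + 5·3 = 1
(h_24, h_25, h_26, h_27) = (0, 0, 0, 1) = (h_0, h_1, h_2, h_3), so the sequence has period 24.
289 ≡ 1 (mod 24), hence h_289 = h_1 = 0.

0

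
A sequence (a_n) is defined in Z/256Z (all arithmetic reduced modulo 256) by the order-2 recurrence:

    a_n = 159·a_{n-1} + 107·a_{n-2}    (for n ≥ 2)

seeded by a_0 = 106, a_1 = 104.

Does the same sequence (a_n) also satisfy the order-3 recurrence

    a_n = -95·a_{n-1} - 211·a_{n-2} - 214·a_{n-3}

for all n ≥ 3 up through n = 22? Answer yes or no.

yes

Terms a_0..a_22: 106, 104, 230, 82, 16, 54, 58, 152, 166, 162, 0, 182, 10, 72, 230, 242, 112, 182, 218, 120, 166, 66, 96
n=3: candidate gives 82, actual a_3 = 82 ✓
n=4: candidate gives 16, actual a_4 = 16 ✓
n=5: candidate gives 54, actual a_5 = 54 ✓
n=6: candidate gives 58, actual a_6 = 58 ✓
n=7: candidate gives 152, actual a_7 = 152 ✓
n=8: candidate gives 166, actual a_8 = 166 ✓
n=9: candidate gives 162, actual a_9 = 162 ✓
n=10: candidate gives 0, actual a_10 = 0 ✓
n=11: candidate gives 182, actual a_11 = 182 ✓
n=12: candidate gives 10, actual a_12 = 10 ✓
n=13: candidate gives 72, actual a_13 = 72 ✓
n=14: candidate gives 230, actual a_14 = 230 ✓
n=15: candidate gives 242, actual a_15 = 242 ✓
n=16: candidate gives 112, actual a_16 = 112 ✓
n=17: candidate gives 182, actual a_17 = 182 ✓
n=18: candidate gives 218, actual a_18 = 218 ✓
n=19: candidate gives 120, actual a_19 = 120 ✓
n=20: candidate gives 166, actual a_20 = 166 ✓
n=21: candidate gives 66, actual a_21 = 66 ✓
n=22: candidate gives 96, actual a_22 = 96 ✓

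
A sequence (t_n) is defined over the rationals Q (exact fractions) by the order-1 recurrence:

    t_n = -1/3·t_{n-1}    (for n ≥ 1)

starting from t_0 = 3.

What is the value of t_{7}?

-1/729

t_1 = -1/3·3 = -1
t_2 = -1/3·-1 = 1/3
t_3 = -1/3·1/3 = -1/9
t_4 = -1/3·-1/9 = 1/27
t_5 = -1/3·1/27 = -1/81
t_6 = -1/3·-1/81 = 1/243
t_7 = -1/3·1/243 = -1/729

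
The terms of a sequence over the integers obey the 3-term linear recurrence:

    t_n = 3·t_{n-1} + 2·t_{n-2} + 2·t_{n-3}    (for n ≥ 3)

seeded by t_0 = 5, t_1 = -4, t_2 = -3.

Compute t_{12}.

-1159235

t_3 = 3·-3 + 2·-4 + 2·5 = -7
t_4 = 3·-7 + 2·-3 + 2·-4 = -35
t_5 = 3·-35 + 2·-7 + 2·-3 = -125
t_6 = 3·-125 + 2·-35 + 2·-7 = -459
t_7 = 3·-459 + 2·-125 + 2·-35 = -1697
t_8 = 3·-1697 + 2·-459 + 2·-125 = -6259
t_9 = 3·-6259 + 2·-1697 + 2·-459 = -23089
t_10 = 3·-23089 + 2·-6259 + 2·-1697 = -85179
t_11 = 3·-85179 + 2·-23089 + 2·-6259 = -314233
t_12 = 3·-314233 + 2·-85179 + 2·-23089 = -1159235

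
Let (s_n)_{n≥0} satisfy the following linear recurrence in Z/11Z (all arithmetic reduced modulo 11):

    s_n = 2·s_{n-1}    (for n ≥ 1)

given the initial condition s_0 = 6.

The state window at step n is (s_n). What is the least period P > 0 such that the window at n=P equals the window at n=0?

10

n=0: window = (6)
n=1: window = (1)
n=2: window = (2)
n=3: window = (4)
n=4: window = (8)
n=5: window = (5)
n=6: window = (10)
n=7: window = (9)
n=8: window = (7)
n=9: window = (3)
n=10: window = (6)
window at n=10 equals window at n=0 → period = 10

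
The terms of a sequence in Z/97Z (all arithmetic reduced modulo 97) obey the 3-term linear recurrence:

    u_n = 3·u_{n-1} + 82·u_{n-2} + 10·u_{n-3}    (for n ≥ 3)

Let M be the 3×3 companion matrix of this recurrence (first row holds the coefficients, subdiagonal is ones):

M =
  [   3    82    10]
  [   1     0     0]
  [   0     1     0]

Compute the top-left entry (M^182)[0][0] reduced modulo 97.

(M^182)[0][0] is the top entry after applying M 182 times to the unit state (1, 0, 0). Equivalently it is h_{184} for the auxiliary sequence (h_n) obeying the same recurrence with h_2 = 1 and h_i = 0 for 0 ≤ i < 2:
h_3 = 3·1 + 82·0 + 10·0 = 3
h_4 = 3·3 + 82·1 + 10·0 = 91
h_5 = 3·91 + 82·3 + 10·1 = 44
h_6 = 3·44 + 82·91 + 10·3 = 58
h_7 = 3·58 + 82·44 + 10·91 = 36
h_8 = 3·36 + 82·58 + 10·44 = 66
Continuing the recurrence:
  h_9 = 44;  h_10 = 84;  h_11 = 58;  h_12 = 33;  h_13 = 69;  h_14 = 1
  h_15 = 74;  h_16 = 24;  h_17 = 39;  h_18 = 12;  h_19 = 79;  h_20 = 59
  h_21 = 82;  h_22 = 54;  h_23 = 7;  h_24 = 31;  h_25 = 43;  h_26 = 25
  h_27 = 31;  h_28 = 51;  h_29 = 35;  h_30 = 38;  h_31 = 2;  h_32 = 77
  h_33 = 96;  h_34 = 26;  h_35 = 87;  h_36 = 55;  h_37 = 90;  h_38 = 24
  h_39 = 48;  h_40 = 5;  h_41 = 20;  h_42 = 77;  h_43 = 78;  h_44 = 55
  h_45 = 56;  h_46 = 26;  h_47 = 79;  h_48 = 19;  h_49 = 5;  h_50 = 35
  h_51 = 26;  h_52 = 88;  h_53 = 30;  h_54 = 0;  h_55 = 42;  h_56 = 38
  h_57 = 66;  h_58 = 48;  h_59 = 19;  h_60 = 94;  h_61 = 89;  h_62 = 17
  h_63 = 44;  h_64 = 88;  h_65 = 65;  h_66 = 91;  h_67 = 81;  h_68 = 13
  h_69 = 25;  h_70 = 11;  h_71 = 79;  h_72 = 31;  h_73 = 85;  h_74 = 95
  h_75 = 96;  h_76 = 4;  h_77 = 7;  h_78 = 48;  h_79 = 79;  h_80 = 72
  h_81 = 93;  h_82 = 86;  h_83 = 68;  h_84 = 38;  h_85 = 51;  h_86 = 69
  h_87 = 16;  h_88 = 8;  h_89 = 86;  h_90 = 7;  h_91 = 72;  h_92 = 1
  h_93 = 60;  h_94 = 12;  h_95 = 19;  h_96 = 89;  h_97 = 5;  h_98 = 34
  h_99 = 44;  h_100 = 60;  h_101 = 54;  h_102 = 90;  h_103 = 60;  h_104 = 49
  h_105 = 50;  h_106 = 15;  h_107 = 76;  h_108 = 18;  h_109 = 34;  h_110 = 10
  h_111 = 88;  h_112 = 66;  h_113 = 45;  h_114 = 25;  h_115 = 60;  h_116 = 61
  h_117 = 18;  h_118 = 30;  h_119 = 42;  h_120 = 50;  h_121 = 14;  h_122 = 3
  h_123 = 8;  h_124 = 22;  h_125 = 73;  h_126 = 66;  h_127 = 2;  h_128 = 37
  h_129 = 62;  h_130 = 39;  h_131 = 42;  h_132 = 64;  h_133 = 49;  h_134 = 92
  h_135 = 84;  h_136 = 41;  h_137 = 74;  h_138 = 59;  h_139 = 59;  h_140 = 32
  h_141 = 92;  h_142 = 95;  h_143 = 1;  h_144 = 80;  h_145 = 11;  h_146 = 7
  h_147 = 74;  h_148 = 33;  h_149 = 29;  h_150 = 41;  h_151 = 18;  h_152 = 20
  h_153 = 6;  h_154 = 92;  h_155 = 95;  h_156 = 32;  h_157 = 76;  h_158 = 19
  h_159 = 13;  h_160 = 29;  h_161 = 82;  h_162 = 38;  h_163 = 47;  h_164 = 3
  h_165 = 72;  h_166 = 59;  h_167 = 0;  h_168 = 29;  h_169 = 95;  h_170 = 44
  h_171 = 64;  h_172 = 94;  h_173 = 53;  h_174 = 68;  h_175 = 58;  h_176 = 72
  h_177 = 26;  h_178 = 63;  h_179 = 34;  h_180 = 96;  h_181 = 20;  h_182 = 27
h_183 = 3·27 + 82·20 + 10·96 = 62
h_184 = 3·62 + 82·27 + 10·20 = 78

78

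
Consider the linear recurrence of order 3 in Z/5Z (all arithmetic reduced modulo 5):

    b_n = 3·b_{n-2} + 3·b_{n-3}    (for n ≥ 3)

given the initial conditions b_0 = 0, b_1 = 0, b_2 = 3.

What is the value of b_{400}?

0

b_3 = 0·3 + 3·0 + 3·0 = 0
b_4 = 0·0 + 3·3 + 3·0 = 4
b_5 = 0·4 + 3·0 + 3·3 = 4
b_6 = 0·4 + 3·4 + 3·0 = 2
b_7 = 0·2 + 3·4 + 3·4 = 4
b_8 = 0·4 + 3·2 + 3·4 = 3
b_9 = 0·3 + 3·4 + 3·2 = 3
b_10 = 0·3 + 3·3 + 3·4 = 1
b_11 = 0·1 + 3·3 + 3·3 = 3
b_12 = 0·3 + 3·1 + 3·3 = 2
b_13 = 0·2 + 3·3 + 3·1 = 2
b_14 = 0·2 + 3·2 + 3·3 = 0
b_15 = 0·0 + 3·2 + 3·2 = 2
b_16 = 0·2 + 3·0 + 3·2 = 1
b_17 = 0·1 + 3·2 + 3·0 = 1
b_18 = 0·1 + 3·1 + 3·2 = 4
b_19 = 0·4 + 3·1 + 3·1 = 1
b_20 = 0·1 + 3·4 + 3·1 = 0
b_21 = 0·0 + 3·1 + 3·4 = 0
b_22 = 0·0 + 3·0 + 3·1 = 3
(b_20, b_21, b_22) = (0, 0, 3) = (b_0, b_1, b_2), so the sequence has period 20.
400 ≡ 0 (mod 20), hence b_400 = b_0 = 0.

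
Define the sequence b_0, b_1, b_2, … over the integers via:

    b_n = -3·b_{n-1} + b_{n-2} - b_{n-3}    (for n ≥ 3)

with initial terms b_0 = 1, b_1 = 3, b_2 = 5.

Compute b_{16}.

b_3 = -3·5 + 1·3 + -1·1 = -13
b_4 = -3·-13 + 1·5 + -1·3 = 41
b_5 = -3·41 + 1·-13 + -1·5 = -141
b_6 = -3·-141 + 1·41 + -1·-13 = 477
b_7 = -3·477 + 1·-141 + -1·41 = -1613
b_8 = -3·-1613 + 1·477 + -1·-141 = 5457
b_9 = -3·5457 + 1·-1613 + -1·477 = -18461
b_10 = -3·-18461 + 1·5457 + -1·-1613 = 62453
b_11 = -3·62453 + 1·-18461 + -1·5457 = -211277
b_12 = -3·-211277 + 1·62453 + -1·-18461 = 714745
b_13 = -3·714745 + 1·-211277 + -1·62453 = -2417965
b_14 = -3·-2417965 + 1·714745 + -1·-211277 = 8179917
b_15 = -3·8179917 + 1·-2417965 + -1·714745 = -27672461
b_16 = -3·-27672461 + 1·8179917 + -1·-2417965 = 93615265

93615265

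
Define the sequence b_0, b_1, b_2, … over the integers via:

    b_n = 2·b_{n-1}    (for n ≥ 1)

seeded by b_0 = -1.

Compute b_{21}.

b_1 = 2·-1 = -2
b_2 = 2·-2 = -4
b_3 = 2·-4 = -8
b_4 = 2·-8 = -16
b_5 = 2·-16 = -32
b_6 = 2·-32 = -64
b_7 = 2·-64 = -128
b_8 = 2·-128 = -256
b_9 = 2·-256 = -512
b_10 = 2·-512 = -1024
b_11 = 2·-1024 = -2048
b_12 = 2·-2048 = -4096
b_13 = 2·-4096 = -8192
b_14 = 2·-8192 = -16384
b_15 = 2·-16384 = -32768
b_16 = 2·-32768 = -65536
b_17 = 2·-65536 = -131072
b_18 = 2·-131072 = -262144
b_19 = 2·-262144 = -524288
b_20 = 2·-524288 = -1048576
b_21 = 2·-1048576 = -2097152

-2097152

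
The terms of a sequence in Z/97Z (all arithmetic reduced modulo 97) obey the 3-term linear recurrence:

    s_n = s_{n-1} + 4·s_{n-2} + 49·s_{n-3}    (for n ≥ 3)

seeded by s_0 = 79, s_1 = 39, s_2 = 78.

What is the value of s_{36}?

s_3 = 1·78 + 4·39 + 49·79 = 31
s_4 = 1·31 + 4·78 + 49·39 = 23
s_5 = 1·23 + 4·31 + 49·78 = 89
s_6 = 1·89 + 4·23 + 49·31 = 51
s_7 = 1·51 + 4·89 + 49·23 = 79
s_8 = 1·79 + 4·51 + 49·89 = 85
s_9 = 1·85 + 4·79 + 49·51 = 87
s_10 = 1·87 + 4·85 + 49·79 = 30
s_11 = 1·30 + 4·87 + 49·85 = 81
s_12 = 1·81 + 4·30 + 49·87 = 2
s_13 = 1·2 + 4·81 + 49·30 = 50
s_14 = 1·50 + 4·2 + 49·81 = 50
s_15 = 1·50 + 4·50 + 49·2 = 57
s_16 = 1·57 + 4·50 + 49·50 = 88
s_17 = 1·88 + 4·57 + 49·50 = 50
s_18 = 1·50 + 4·88 + 49·57 = 91
s_19 = 1·91 + 4·50 + 49·88 = 44
s_20 = 1·44 + 4·91 + 49·50 = 45
s_21 = 1·45 + 4·44 + 49·91 = 24
s_22 = 1·24 + 4·45 + 49·44 = 32
s_23 = 1·32 + 4·24 + 49·45 = 5
s_24 = 1·5 + 4·32 + 49·24 = 48
s_25 = 1·48 + 4·5 + 49·32 = 84
s_26 = 1·84 + 4·48 + 49·5 = 36
s_27 = 1·36 + 4·84 + 49·48 = 8
s_28 = 1·8 + 4·36 + 49·84 = 0
s_29 = 1·0 + 4·8 + 49·36 = 50
s_30 = 1·50 + 4·0 + 49·8 = 54
s_31 = 1·54 + 4·50 + 49·0 = 60
s_32 = 1·60 + 4·54 + 49·50 = 10
s_33 = 1·10 + 4·60 + 49·54 = 83
s_34 = 1·83 + 4·10 + 49·60 = 56
s_35 = 1·56 + 4·83 + 49·10 = 5
s_36 = 1·5 + 4·56 + 49·83 = 28

28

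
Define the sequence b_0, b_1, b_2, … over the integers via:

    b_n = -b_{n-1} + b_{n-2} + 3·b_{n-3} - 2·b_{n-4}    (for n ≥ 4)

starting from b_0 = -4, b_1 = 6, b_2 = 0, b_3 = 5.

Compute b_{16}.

9425

b_4 = -1·5 + 1·0 + 3·6 + -2·-4 = 21
b_5 = -1·21 + 1·5 + 3·0 + -2·6 = -28
b_6 = -1·-28 + 1·21 + 3·5 + -2·0 = 64
b_7 = -1·64 + 1·-28 + 3·21 + -2·5 = -39
b_8 = -1·-39 + 1·64 + 3·-28 + -2·21 = -23
b_9 = -1·-23 + 1·-39 + 3·64 + -2·-28 = 232
b_10 = -1·232 + 1·-23 + 3·-39 + -2·64 = -500
b_11 = -1·-500 + 1·232 + 3·-23 + -2·-39 = 741
b_12 = -1·741 + 1·-500 + 3·232 + -2·-23 = -499
b_13 = -1·-499 + 1·741 + 3·-500 + -2·232 = -724
b_14 = -1·-724 + 1·-499 + 3·741 + -2·-500 = 3448
b_15 = -1·3448 + 1·-724 + 3·-499 + -2·741 = -7151
b_16 = -1·-7151 + 1·3448 + 3·-724 + -2·-499 = 9425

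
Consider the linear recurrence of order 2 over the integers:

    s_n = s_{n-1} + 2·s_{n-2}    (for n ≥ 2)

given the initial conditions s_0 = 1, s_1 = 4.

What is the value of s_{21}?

3495254

s_2 = 1·4 + 2·1 = 6
s_3 = 1·6 + 2·4 = 14
s_4 = 1·14 + 2·6 = 26
s_5 = 1·26 + 2·14 = 54
s_6 = 1·54 + 2·26 = 106
s_7 = 1·106 + 2·54 = 214
s_8 = 1·214 + 2·106 = 426
s_9 = 1·426 + 2·214 = 854
s_10 = 1·854 + 2·426 = 1706
s_11 = 1·1706 + 2·854 = 3414
s_12 = 1·3414 + 2·1706 = 6826
s_13 = 1·6826 + 2·3414 = 13654
s_14 = 1·13654 + 2·6826 = 27306
s_15 = 1·27306 + 2·13654 = 54614
s_16 = 1·54614 + 2·27306 = 109226
s_17 = 1·109226 + 2·54614 = 218454
s_18 = 1·218454 + 2·109226 = 436906
s_19 = 1·436906 + 2·218454 = 873814
s_20 = 1·873814 + 2·436906 = 1747626
s_21 = 1·1747626 + 2·873814 = 3495254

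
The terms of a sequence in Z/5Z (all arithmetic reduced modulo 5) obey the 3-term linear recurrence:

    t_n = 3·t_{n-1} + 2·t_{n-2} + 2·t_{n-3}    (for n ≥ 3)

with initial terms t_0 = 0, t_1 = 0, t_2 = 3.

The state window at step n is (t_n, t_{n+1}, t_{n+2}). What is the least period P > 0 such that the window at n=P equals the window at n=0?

12

n=0: window = (0, 0, 3)
n=1: window = (0, 3, 4)
n=2: window = (3, 4, 3)
n=3: window = (4, 3, 3)
n=4: window = (3, 3, 3)
n=5: window = (3, 3, 1)
n=6: window = (3, 1, 0)
n=7: window = (1, 0, 3)
n=8: window = (0, 3, 1)
n=9: window = (3, 1, 4)
n=10: window = (1, 4, 0)
n=11: window = (4, 0, 0)
n=12: window = (0, 0, 3)
window at n=12 equals window at n=0 → period = 12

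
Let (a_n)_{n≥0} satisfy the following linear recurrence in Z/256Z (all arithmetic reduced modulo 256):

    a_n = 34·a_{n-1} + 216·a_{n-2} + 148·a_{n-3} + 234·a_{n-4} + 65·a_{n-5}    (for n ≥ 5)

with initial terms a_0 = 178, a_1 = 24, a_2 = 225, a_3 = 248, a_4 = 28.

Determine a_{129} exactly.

a_5 = 34·28 + 216·248 + 148·225 + 234·24 + 65·178 = 46
a_6 = 34·46 + 216·28 + 148·248 + 234·225 + 65·24 = 222
a_7 = 34·222 + 216·46 + 148·28 + 234·248 + 65·225 = 77
a_8 = 34·77 + 216·222 + 148·46 + 234·28 + 65·248 = 178
a_9 = 34·178 + 216·77 + 148·222 + 234·46 + 65·28 = 28
a_10 = 34·28 + 216·178 + 148·77 + 234·222 + 65·46 = 6
Continuing the recurrence:
  a_11 = 20;  a_12 = 41;  a_13 = 148;  a_14 = 104;  a_15 = 50;  a_16 = 130
  a_17 = 69;  a_18 = 102;  a_19 = 8;  a_20 = 138;  a_21 = 32;  a_22 = 17
  a_23 = 64;  a_24 = 132;  a_25 = 166;  a_26 = 22;  a_27 = 29;  a_28 = 74
  a_29 = 68;  a_30 = 126;  a_31 = 252;  a_32 = 25;  a_33 = 188;  a_34 = 48
  a_35 = 202;  a_36 = 218;  a_37 = 85;  a_38 = 158;  a_39 = 144;  a_40 = 34
  a_41 = 104;  a_42 = 193;  a_43 = 200;  a_44 = 44;  a_45 = 222;  a_46 = 14
  a_47 = 109;  a_48 = 162;  a_49 = 172;  a_50 = 182;  a_51 = 36;  a_52 = 137
  a_53 = 36;  a_54 = 56;  a_55 = 34;  a_56 = 242;  a_57 = 229;  a_58 = 150
  a_59 = 88;  a_60 = 122;  a_61 = 240;  a_62 = 241;  a_63 = 144;  a_64 = 20
  a_65 = 214;  a_66 = 198;  a_67 = 61;  a_68 = 186;  a_69 = 84;  a_70 = 174
  a_71 = 140;  a_72 = 121;  a_73 = 204;  a_74 = 128;  a_75 = 58;  a_76 = 202
  a_77 = 245;  a_78 = 78;  a_79 = 96;  a_80 = 146;  a_81 = 184;  a_82 = 161
  a_83 = 152;  a_84 = 60;  a_85 = 142;  a_86 = 62;  a_87 = 141;  a_88 = 146
  a_89 = 60;  a_90 = 102;  a_91 = 52;  a_92 = 233;  a_93 = 180;  a_94 = 8
  a_95 = 18;  a_96 = 98;  a_97 = 133;  a_98 = 198;  a_99 = 168;  a_100 = 106
  a_101 = 192;  a_102 = 209;  a_103 = 224;  a_104 = 164;  a_105 = 6;  a_106 = 118
  a_107 = 93;  a_108 = 42;  a_109 = 100;  a_110 = 222;  a_111 = 28;  a_112 = 217
  a_113 = 220;  a_114 = 208;  a_115 = 170;  a_116 = 186;  a_117 = 149;  a_118 = 254
  a_119 = 48;  a_120 = 2;  a_121 = 8;  a_122 = 129;  a_123 = 104;  a_124 = 76
  a_125 = 62;  a_126 = 110;  a_127 = 173
a_128 = 34·173 + 216·110 + 148·62 + 234·76 + 65·104 = 130
a_129 = 34·130 + 216·173 + 148·110 + 234·62 + 65·76 = 204

204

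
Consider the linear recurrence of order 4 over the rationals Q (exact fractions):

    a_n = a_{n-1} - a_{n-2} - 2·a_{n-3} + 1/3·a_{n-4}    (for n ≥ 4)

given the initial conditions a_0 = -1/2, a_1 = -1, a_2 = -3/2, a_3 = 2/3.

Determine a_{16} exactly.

a_4 = 1·2/3 + -1·-3/2 + -2·-1 + 1/3·-1/2 = 4
a_5 = 1·4 + -1·2/3 + -2·-3/2 + 1/3·-1 = 6
a_6 = 1·6 + -1·4 + -2·2/3 + 1/3·-3/2 = 1/6
a_7 = 1·1/6 + -1·6 + -2·4 + 1/3·2/3 = -245/18
a_8 = 1·-245/18 + -1·1/6 + -2·6 + 1/3·4 = -220/9
a_9 = 1·-220/9 + -1·-245/18 + -2·1/6 + 1/3·6 = -55/6
a_10 = 1·-55/6 + -1·-220/9 + -2·-245/18 + 1/3·1/6 = 383/9
a_11 = 1·383/9 + -1·-55/6 + -2·-220/9 + 1/3·-245/18 = 2594/27
a_12 = 1·2594/27 + -1·383/9 + -2·-55/6 + 1/3·-220/9 = 1720/27
a_13 = 1·1720/27 + -1·2594/27 + -2·383/9 + 1/3·-55/6 = -6509/54
a_14 = 1·-6509/54 + -1·1720/27 + -2·2594/27 + 1/3·383/9 = -19559/54
a_15 = 1·-19559/54 + -1·-6509/54 + -2·1720/27 + 1/3·2594/27 = -27301/81
a_16 = 1·-27301/81 + -1·-19559/54 + -2·-6509/54 + 1/3·1720/27 = 15523/54

15523/54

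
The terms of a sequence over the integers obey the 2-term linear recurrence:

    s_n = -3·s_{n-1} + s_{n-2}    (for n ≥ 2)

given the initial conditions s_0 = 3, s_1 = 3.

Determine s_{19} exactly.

s_2 = -3·3 + 1·3 = -6
s_3 = -3·-6 + 1·3 = 21
s_4 = -3·21 + 1·-6 = -69
s_5 = -3·-69 + 1·21 = 228
s_6 = -3·228 + 1·-69 = -753
s_7 = -3·-753 + 1·228 = 2487
s_8 = -3·2487 + 1·-753 = -8214
s_9 = -3·-8214 + 1·2487 = 27129
s_10 = -3·27129 + 1·-8214 = -89601
s_11 = -3·-89601 + 1·27129 = 295932
s_12 = -3·295932 + 1·-89601 = -977397
s_13 = -3·-977397 + 1·295932 = 3228123
s_14 = -3·3228123 + 1·-977397 = -10661766
s_15 = -3·-10661766 + 1·3228123 = 35213421
s_16 = -3·35213421 + 1·-10661766 = -116302029
s_17 = -3·-116302029 + 1·35213421 = 384119508
s_18 = -3·384119508 + 1·-116302029 = -1268660553
s_19 = -3·-1268660553 + 1·384119508 = 4190101167

4190101167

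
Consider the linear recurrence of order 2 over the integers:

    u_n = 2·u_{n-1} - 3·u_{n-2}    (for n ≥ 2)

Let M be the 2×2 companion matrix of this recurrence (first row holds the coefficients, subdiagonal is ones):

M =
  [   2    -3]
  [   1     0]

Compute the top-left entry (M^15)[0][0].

1904

(M^15)[0][0] is the top entry after applying M 15 times to the unit state (1, 0). Equivalently it is h_{16} for the auxiliary sequence (h_n) obeying the same recurrence with h_1 = 1 and h_i = 0 for 0 ≤ i < 1:
h_2 = 2·1 + -3·0 = 2
h_3 = 2·2 + -3·1 = 1
h_4 = 2·1 + -3·2 = -4
h_5 = 2·-4 + -3·1 = -11
h_6 = 2·-11 + -3·-4 = -10
h_7 = 2·-10 + -3·-11 = 13
h_8 = 2·13 + -3·-10 = 56
h_9 = 2·56 + -3·13 = 73
h_10 = 2·73 + -3·56 = -22
h_11 = 2·-22 + -3·73 = -263
h_12 = 2·-263 + -3·-22 = -460
h_13 = 2·-460 + -3·-263 = -131
h_14 = 2·-131 + -3·-460 = 1118
h_15 = 2·1118 + -3·-131 = 2629
h_16 = 2·2629 + -3·1118 = 1904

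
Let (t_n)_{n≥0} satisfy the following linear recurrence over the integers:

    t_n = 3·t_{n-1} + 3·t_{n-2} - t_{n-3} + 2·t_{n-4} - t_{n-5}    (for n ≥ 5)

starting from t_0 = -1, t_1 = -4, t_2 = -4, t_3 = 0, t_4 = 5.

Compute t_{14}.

1880062

t_5 = 3·5 + 3·0 + -1·-4 + 2·-4 + -1·-1 = 12
t_6 = 3·12 + 3·5 + -1·0 + 2·-4 + -1·-4 = 47
t_7 = 3·47 + 3·12 + -1·5 + 2·0 + -1·-4 = 176
t_8 = 3·176 + 3·47 + -1·12 + 2·5 + -1·0 = 667
t_9 = 3·667 + 3·176 + -1·47 + 2·12 + -1·5 = 2501
t_10 = 3·2501 + 3·667 + -1·176 + 2·47 + -1·12 = 9410
t_11 = 3·9410 + 3·2501 + -1·667 + 2·176 + -1·47 = 35371
t_12 = 3·35371 + 3·9410 + -1·2501 + 2·667 + -1·176 = 133000
t_13 = 3·133000 + 3·35371 + -1·9410 + 2·2501 + -1·667 = 500038
t_14 = 3·500038 + 3·133000 + -1·35371 + 2·9410 + -1·2501 = 1880062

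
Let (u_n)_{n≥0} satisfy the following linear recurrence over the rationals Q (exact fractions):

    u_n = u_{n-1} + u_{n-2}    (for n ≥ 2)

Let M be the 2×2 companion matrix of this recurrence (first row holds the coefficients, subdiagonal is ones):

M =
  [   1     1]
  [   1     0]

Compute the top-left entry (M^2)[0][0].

2

(M^2)[0][0] is the top entry after applying M 2 times to the unit state (1, 0). Equivalently it is h_{3} for the auxiliary sequence (h_n) obeying the same recurrence with h_1 = 1 and h_i = 0 for 0 ≤ i < 1:
h_2 = 1·1 + 1·0 = 1
h_3 = 1·1 + 1·1 = 2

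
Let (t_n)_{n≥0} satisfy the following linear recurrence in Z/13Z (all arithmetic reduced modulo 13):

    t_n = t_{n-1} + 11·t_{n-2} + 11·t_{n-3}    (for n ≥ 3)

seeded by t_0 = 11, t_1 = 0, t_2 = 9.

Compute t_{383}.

t_3 = 1·9 + 11·0 + 11·11 = 0
t_4 = 1·0 + 11·9 + 11·0 = 8
t_5 = 1·8 + 11·0 + 11·9 = 3
t_6 = 1·3 + 11·8 + 11·0 = 0
t_7 = 1·0 + 11·3 + 11·8 = 4
t_8 = 1·4 + 11·0 + 11·3 = 11
Continuing the recurrence:
  t_9 = 3;  t_10 = 12;  t_11 = 10;  t_12 = 6;  t_13 = 1;  t_14 = 8
  t_15 = 7;  t_16 = 2;  t_17 = 11;  t_18 = 6;  t_19 = 6;  t_20 = 11
  t_21 = 0;  t_22 = 5;  t_23 = 9;  t_24 = 12;  t_25 = 10;  t_26 = 7
  t_27 = 2;  t_28 = 7;  t_29 = 2;  t_30 = 10;  t_31 = 5;  t_32 = 7
  t_33 = 3;  t_34 = 5;  t_35 = 11;  t_36 = 8;  t_37 = 2;  t_38 = 3
  t_39 = 9;  t_40 = 12;  t_41 = 1;  t_42 = 11;  t_43 = 11;  t_44 = 0
  t_45 = 8;  t_46 = 12;  t_47 = 9;  t_48 = 8;  t_49 = 5;  t_50 = 10
  t_51 = 10;  t_52 = 6;  t_53 = 5;  t_54 = 12;  t_55 = 3;  t_56 = 8
  t_57 = 4;  t_58 = 8;  t_59 = 10;  t_60 = 12;  t_61 = 2;  t_62 = 10
  t_63 = 8;  t_64 = 10;  t_65 = 0;  t_66 = 3;  t_67 = 9;  t_68 = 3
  t_69 = 5;  t_70 = 7;  t_71 = 4;  t_72 = 6;  t_73 = 10;  t_74 = 3
  t_75 = 10;  t_76 = 10;  t_77 = 10;  t_78 = 9;  t_79 = 8;  t_80 = 9
  t_81 = 1;  t_82 = 6;  t_83 = 12;  t_84 = 11;  t_85 = 1;  t_86 = 7
  t_87 = 9;  t_88 = 6;  t_89 = 0;  t_90 = 9;  t_91 = 10;  t_92 = 5
  t_93 = 6;  t_94 = 2;  t_95 = 6;  t_96 = 3;  t_97 = 0;  t_98 = 8
  t_99 = 2;  t_100 = 12;  t_101 = 5;  t_102 = 3;  t_103 = 8;  t_104 = 5
  t_105 = 9;  t_106 = 9;  t_107 = 7;  t_108 = 10;  t_109 = 4;  t_110 = 9
  t_111 = 7;  t_112 = 7;  t_113 = 1;  t_114 = 12;  t_115 = 9;  t_116 = 9
  t_117 = 6;  t_118 = 9;  t_119 = 5;  t_120 = 1;  t_121 = 12;  t_122 = 0
  t_123 = 0;  t_124 = 2;  t_125 = 2;  t_126 = 11;  t_127 = 3;  t_128 = 3
  t_129 = 1;  t_130 = 2;  t_131 = 7;  t_132 = 1;  t_133 = 9;  t_134 = 6
  t_135 = 12;  t_136 = 8;  t_137 = 11;  t_138 = 10;  t_139 = 11;  t_140 = 8
  t_141 = 5;  t_142 = 6;  t_143 = 6;  t_144 = 10;  t_145 = 12;  t_146 = 6
  t_147 = 1;  t_148 = 4;  t_149 = 3;  t_150 = 6;  t_151 = 5;  t_152 = 0
  t_153 = 4;  t_154 = 7;  t_155 = 12;  t_156 = 3;  t_157 = 4;  t_158 = 0
  t_159 = 12;  t_160 = 4;  t_161 = 6;  t_162 = 0;  t_163 = 6;  t_164 = 7
  t_165 = 8;  t_166 = 8;  t_167 = 4;  t_168 = 11;  t_169 = 0;  t_170 = 9
  t_171 = 0;  t_172 = 8;  t_173 = 3;  t_174 = 0;  t_175 = 4;  t_176 = 11
  t_177 = 3;  t_178 = 12;  t_179 = 10;  t_180 = 6;  t_181 = 1;  t_182 = 8
  t_183 = 7;  t_184 = 2;  t_185 = 11;  t_186 = 6;  t_187 = 6;  t_188 = 11
  t_189 = 0;  t_190 = 5;  t_191 = 9;  t_192 = 12;  t_193 = 10;  t_194 = 7
  t_195 = 2;  t_196 = 7;  t_197 = 2;  t_198 = 10;  t_199 = 5;  t_200 = 7
  t_201 = 3;  t_202 = 5;  t_203 = 11;  t_204 = 8;  t_205 = 2;  t_206 = 3
  t_207 = 9;  t_208 = 12;  t_209 = 1;  t_210 = 11;  t_211 = 11;  t_212 = 0
  t_213 = 8;  t_214 = 12;  t_215 = 9;  t_216 = 8;  t_217 = 5;  t_218 = 10
  t_219 = 10;  t_220 = 6;  t_221 = 5;  t_222 = 12;  t_223 = 3;  t_224 = 8
  t_225 = 4;  t_226 = 8;  t_227 = 10;  t_228 = 12;  t_229 = 2;  t_230 = 10
  t_231 = 8;  t_232 = 10;  t_233 = 0;  t_234 = 3;  t_235 = 9;  t_236 = 3
  t_237 = 5;  t_238 = 7;  t_239 = 4;  t_240 = 6;  t_241 = 10;  t_242 = 3
  t_243 = 10;  t_244 = 10;  t_245 = 10;  t_246 = 9;  t_247 = 8;  t_248 = 9
  t_249 = 1;  t_250 = 6;  t_251 = 12;  t_252 = 11;  t_253 = 1;  t_254 = 7
  t_255 = 9;  t_256 = 6;  t_257 = 0;  t_258 = 9;  t_259 = 10;  t_260 = 5
  t_261 = 6;  t_262 = 2;  t_263 = 6;  t_264 = 3;  t_265 = 0;  t_266 = 8
  t_267 = 2;  t_268 = 12;  t_269 = 5;  t_270 = 3;  t_271 = 8;  t_272 = 5
  t_273 = 9;  t_274 = 9;  t_275 = 7;  t_276 = 10;  t_277 = 4;  t_278 = 9
  t_279 = 7;  t_280 = 7;  t_281 = 1;  t_282 = 12;  t_283 = 9;  t_284 = 9
  t_285 = 6;  t_286 = 9;  t_287 = 5;  t_288 = 1;  t_289 = 12;  t_290 = 0
  t_291 = 0;  t_292 = 2;  t_293 = 2;  t_294 = 11;  t_295 = 3;  t_296 = 3
  t_297 = 1;  t_298 = 2;  t_299 = 7;  t_300 = 1;  t_301 = 9;  t_302 = 6
  t_303 = 12;  t_304 = 8;  t_305 = 11;  t_306 = 10;  t_307 = 11;  t_308 = 8
  t_309 = 5;  t_310 = 6;  t_311 = 6;  t_312 = 10;  t_313 = 12;  t_314 = 6
  t_315 = 1;  t_316 = 4;  t_317 = 3;  t_318 = 6;  t_319 = 5;  t_320 = 0
  t_321 = 4;  t_322 = 7;  t_323 = 12;  t_324 = 3;  t_325 = 4;  t_326 = 0
  t_327 = 12;  t_328 = 4;  t_329 = 6;  t_330 = 0;  t_331 = 6;  t_332 = 7
  t_333 = 8;  t_334 = 8;  t_335 = 4;  t_336 = 11;  t_337 = 0;  t_338 = 9
  t_339 = 0;  t_340 = 8;  t_341 = 3;  t_342 = 0;  t_343 = 4;  t_344 = 11
  t_345 = 3;  t_346 = 12;  t_347 = 10;  t_348 = 6;  t_349 = 1;  t_350 = 8
  t_351 = 7;  t_352 = 2;  t_353 = 11;  t_354 = 6;  t_355 = 6;  t_356 = 11
  t_357 = 0;  t_358 = 5;  t_359 = 9;  t_360 = 12;  t_361 = 10;  t_362 = 7
  t_363 = 2;  t_364 = 7;  t_365 = 2;  t_366 = 10;  t_367 = 5;  t_368 = 7
  t_369 = 3;  t_370 = 5;  t_371 = 11;  t_372 = 8;  t_373 = 2;  t_374 = 3
  t_375 = 9;  t_376 = 12;  t_377 = 1;  t_378 = 11;  t_379 = 11;  t_380 = 0
  t_381 = 8
t_382 = 1·8 + 11·0 + 11·11 = 12
t_383 = 1·12 + 11·8 + 11·0 = 9

9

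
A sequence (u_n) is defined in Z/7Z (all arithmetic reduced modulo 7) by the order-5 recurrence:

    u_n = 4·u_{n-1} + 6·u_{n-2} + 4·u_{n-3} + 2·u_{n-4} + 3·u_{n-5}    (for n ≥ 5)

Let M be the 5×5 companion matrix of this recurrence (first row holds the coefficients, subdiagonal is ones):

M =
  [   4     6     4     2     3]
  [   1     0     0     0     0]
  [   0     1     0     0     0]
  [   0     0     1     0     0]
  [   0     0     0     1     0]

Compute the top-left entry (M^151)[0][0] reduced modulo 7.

2

(M^151)[0][0] is the top entry after applying M 151 times to the unit state (1, 0, 0, 0, 0). Equivalently it is h_{155} for the auxiliary sequence (h_n) obeying the same recurrence with h_4 = 1 and h_i = 0 for 0 ≤ i < 4:
h_5 = 4·1 + 6·0 + 4·0 + 2·0 + 3·0 = 4
h_6 = 4·4 + 6·1 + 4·0 + 2·0 + 3·0 = 1
h_7 = 4·1 + 6·4 + 4·1 + 2·0 + 3·0 = 4
h_8 = 4·4 + 6·1 + 4·4 + 2·1 + 3·0 = 5
h_9 = 4·5 + 6·4 + 4·1 + 2·4 + 3·1 = 3
h_10 = 4·3 + 6·5 + 4·4 + 2·1 + 3·4 = 2
Continuing the recurrence:
  h_11 = 1;  h_12 = 1;  h_13 = 4;  h_14 = 4;  h_15 = 3;  h_16 = 1
  h_17 = 0;  h_18 = 3;  h_19 = 6;  h_20 = 4;  h_21 = 4;  h_22 = 0
  h_23 = 5;  h_24 = 6;  h_25 = 4;  h_26 = 0;  h_27 = 2;  h_28 = 2
  h_29 = 4;  h_30 = 6;  h_31 = 4;  h_32 = 1;  h_33 = 3;  h_34 = 2
  h_35 = 0;  h_36 = 3;  h_37 = 1;  h_38 = 0;  h_39 = 3;  h_40 = 1
  h_41 = 5;  h_42 = 6;  h_43 = 1;  h_44 = 1;  h_45 = 5;  h_46 = 1
  h_47 = 2;  h_48 = 4;  h_49 = 3;  h_50 = 5;  h_51 = 5;  h_52 = 6
  h_53 = 1;  h_54 = 2;  h_55 = 0;  h_56 = 1;  h_57 = 4;  h_58 = 1
  h_59 = 3;  h_60 = 1;  h_61 = 2;  h_62 = 5;  h_63 = 3;  h_64 = 5
  h_65 = 2;  h_66 = 3;  h_67 = 2;  h_68 = 4;  h_69 = 3;  h_70 = 0
  h_71 = 5;  h_72 = 4;  h_73 = 1;  h_74 = 1;  h_75 = 1;  h_76 = 2
  h_77 = 4;  h_78 = 2;  h_79 = 3;  h_80 = 5;  h_81 = 4;  h_82 = 4
  h_83 = 2;  h_84 = 4;  h_85 = 4;  h_86 = 5;  h_87 = 6;  h_88 = 0
  h_89 = 6;  h_90 = 0;  h_91 = 0;  h_92 = 0;  h_93 = 5;  h_94 = 3
  h_95 = 0;  h_96 = 3;  h_97 = 6;  h_98 = 0;  h_99 = 1;  h_100 = 6
  h_101 = 2;  h_102 = 3;  h_103 = 1;  h_104 = 3;  h_105 = 3;  h_106 = 4
  h_107 = 1;  h_108 = 0;  h_109 = 2;  h_110 = 1;  h_111 = 2;  h_112 = 4
  h_113 = 1;  h_114 = 2;  h_115 = 2;  h_116 = 3;  h_117 = 4;  h_118 = 0
  h_119 = 4;  h_120 = 2;  h_121 = 0;  h_122 = 5;  h_123 = 1;  h_124 = 1
  h_125 = 1;  h_126 = 3;  h_127 = 4;  h_128 = 1;  h_129 = 3;  h_130 = 1
  h_131 = 1;  h_132 = 1;  h_133 = 2;  h_134 = 1;  h_135 = 4;  h_136 = 0
  h_137 = 0;  h_138 = 3;  h_139 = 2;  h_140 = 3;  h_141 = 1;  h_142 = 1
  h_143 = 0;  h_144 = 1;  h_145 = 5;  h_146 = 3;  h_147 = 0;  h_148 = 5
  h_149 = 3;  h_150 = 0;  h_151 = 5;  h_152 = 0;  h_153 = 2
h_154 = 4·2 + 6·0 + 4·5 + 2·0 + 3·3 = 2
h_155 = 4·2 + 6·2 + 4·0 + 2·5 + 3·0 = 2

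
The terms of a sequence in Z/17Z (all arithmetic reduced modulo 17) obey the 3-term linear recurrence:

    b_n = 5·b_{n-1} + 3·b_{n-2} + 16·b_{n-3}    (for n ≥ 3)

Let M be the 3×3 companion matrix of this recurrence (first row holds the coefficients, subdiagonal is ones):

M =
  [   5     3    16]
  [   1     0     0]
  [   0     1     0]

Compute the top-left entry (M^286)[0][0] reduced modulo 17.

(M^286)[0][0] is the top entry after applying M 286 times to the unit state (1, 0, 0). Equivalently it is h_{288} for the auxiliary sequence (h_n) obeying the same recurrence with h_2 = 1 and h_i = 0 for 0 ≤ i < 2:
h_3 = 5·1 + 3·0 + 16·0 = 5
h_4 = 5·5 + 3·1 + 16·0 = 11
h_5 = 5·11 + 3·5 + 16·1 = 1
h_6 = 5·1 + 3·11 + 16·5 = 16
h_7 = 5·16 + 3·1 + 16·11 = 4
h_8 = 5·4 + 3·16 + 16·1 = 16
Continuing the recurrence:
  h_9 = 8;  h_10 = 16;  h_11 = 3;  h_12 = 4;  h_13 = 13;  h_14 = 6
  h_15 = 14;  h_16 = 7;  h_17 = 3;  h_18 = 5;  h_19 = 10;  h_20 = 11
  h_21 = 12;  h_22 = 15;  h_23 = 15;  h_24 = 6;  h_25 = 9;  h_26 = 14
  h_27 = 6;  h_28 = 12;  h_29 = 13;  h_30 = 10;  h_31 = 9;  h_32 = 11
  h_33 = 4;  h_34 = 10;  h_35 = 0;  h_36 = 9;  h_37 = 1;  h_38 = 15
  h_39 = 1;  h_40 = 15;  h_41 = 12;  h_42 = 2;  h_43 = 14;  h_44 = 13
  h_45 = 3;  h_46 = 6;  h_47 = 9;  h_48 = 9;  h_49 = 15;  h_50 = 8
  h_51 = 8;  h_52 = 15;  h_53 = 6;  h_54 = 16;  h_55 = 15;  h_56 = 15
  h_57 = 2;  h_58 = 6;  h_59 = 4;  h_60 = 2;  h_61 = 16;  h_62 = 14
  h_63 = 14;  h_64 = 11;  h_65 = 15;  h_66 = 9;  h_67 = 11;  h_68 = 16
  h_69 = 2;  h_70 = 13;  h_71 = 4;  h_72 = 6;  h_73 = 12;  h_74 = 6
  h_75 = 9;  h_76 = 0;  h_77 = 4;  h_78 = 11;  h_79 = 16;  h_80 = 7
  h_81 = 4;  h_82 = 8;  h_83 = 11;  h_84 = 7;  h_85 = 9;  h_86 = 4
  h_87 = 6;  h_88 = 16;  h_89 = 9;  h_90 = 2;  h_91 = 4;  h_92 = 0
  h_93 = 10;  h_94 = 12;  h_95 = 5;  h_96 = 0;  h_97 = 3;  h_98 = 10
  h_99 = 8;  h_100 = 16;  h_101 = 9;  h_102 = 0;  h_103 = 11;  h_104 = 12
  h_105 = 8;  h_106 = 14;  h_107 = 14;  h_108 = 2;  h_109 = 4;  h_110 = 12
  h_111 = 2;  h_112 = 8;  h_113 = 0;  h_114 = 5;  h_115 = 0;  h_116 = 15
  h_117 = 2;  h_118 = 4;  h_119 = 11;  h_120 = 14;  h_121 = 14;  h_122 = 16
  h_123 = 6;  h_124 = 13;  h_125 = 16;  h_126 = 11;  h_127 = 5;  h_128 = 8
  h_129 = 10;  h_130 = 1;  h_131 = 10;  h_132 = 9;  h_133 = 6;  h_134 = 13
  h_135 = 6;  h_136 = 12;  h_137 = 14;  h_138 = 15;  h_139 = 3;  h_140 = 12
  h_141 = 3;  h_142 = 14;  h_143 = 16;  h_144 = 0;  h_145 = 0;  h_146 = 1
  h_147 = 5;  h_148 = 11;  h_149 = 1;  h_150 = 16;  h_151 = 4;  h_152 = 16
  h_153 = 8;  h_154 = 16;  h_155 = 3;  h_156 = 4;  h_157 = 13;  h_158 = 6
  h_159 = 14;  h_160 = 7;  h_161 = 3;  h_162 = 5;  h_163 = 10;  h_164 = 11
  h_165 = 12;  h_166 = 15;  h_167 = 15;  h_168 = 6;  h_169 = 9;  h_170 = 14
  h_171 = 6;  h_172 = 12;  h_173 = 13;  h_174 = 10;  h_175 = 9;  h_176 = 11
  h_177 = 4;  h_178 = 10;  h_179 = 0;  h_180 = 9;  h_181 = 1;  h_182 = 15
  h_183 = 1;  h_184 = 15;  h_185 = 12;  h_186 = 2;  h_187 = 14;  h_188 = 13
  h_189 = 3;  h_190 = 6;  h_191 = 9;  h_192 = 9;  h_193 = 15;  h_194 = 8
  h_195 = 8;  h_196 = 15;  h_197 = 6;  h_198 = 16;  h_199 = 15;  h_200 = 15
  h_201 = 2;  h_202 = 6;  h_203 = 4;  h_204 = 2;  h_205 = 16;  h_206 = 14
  h_207 = 14;  h_208 = 11;  h_209 = 15;  h_210 = 9;  h_211 = 11;  h_212 = 16
  h_213 = 2;  h_214 = 13;  h_215 = 4;  h_216 = 6;  h_217 = 12;  h_218 = 6
  h_219 = 9;  h_220 = 0;  h_221 = 4;  h_222 = 11;  h_223 = 16;  h_224 = 7
  h_225 = 4;  h_226 = 8;  h_227 = 11;  h_228 = 7;  h_229 = 9;  h_230 = 4
  h_231 = 6;  h_232 = 16;  h_233 = 9;  h_234 = 2;  h_235 = 4;  h_236 = 0
  h_237 = 10;  h_238 = 12;  h_239 = 5;  h_240 = 0;  h_241 = 3;  h_242 = 10
  h_243 = 8;  h_244 = 16;  h_245 = 9;  h_246 = 0;  h_247 = 11;  h_248 = 12
  h_249 = 8;  h_250 = 14;  h_251 = 14;  h_252 = 2;  h_253 = 4;  h_254 = 12
  h_255 = 2;  h_256 = 8;  h_257 = 0;  h_258 = 5;  h_259 = 0;  h_260 = 15
  h_261 = 2;  h_262 = 4;  h_263 = 11;  h_264 = 14;  h_265 = 14;  h_266 = 16
  h_267 = 6;  h_268 = 13;  h_269 = 16;  h_270 = 11;  h_271 = 5;  h_272 = 8
  h_273 = 10;  h_274 = 1;  h_275 = 10;  h_276 = 9;  h_277 = 6;  h_278 = 13
  h_279 = 6;  h_280 = 12;  h_281 = 14;  h_282 = 15;  h_283 = 3;  h_284 = 12
  h_285 = 3;  h_286 = 14
h_287 = 5·14 + 3·3 + 16·12 = 16
h_288 = 5·16 + 3·14 + 16·3 = 0

0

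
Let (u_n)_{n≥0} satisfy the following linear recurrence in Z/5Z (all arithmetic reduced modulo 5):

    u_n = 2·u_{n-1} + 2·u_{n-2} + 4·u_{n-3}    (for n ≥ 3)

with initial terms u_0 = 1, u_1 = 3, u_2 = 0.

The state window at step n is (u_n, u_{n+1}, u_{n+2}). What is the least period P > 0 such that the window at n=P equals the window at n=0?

10

n=0: window = (1, 3, 0)
n=1: window = (3, 0, 0)
n=2: window = (0, 0, 2)
n=3: window = (0, 2, 4)
n=4: window = (2, 4, 2)
n=5: window = (4, 2, 0)
n=6: window = (2, 0, 0)
n=7: window = (0, 0, 3)
n=8: window = (0, 3, 1)
n=9: window = (3, 1, 3)
n=10: window = (1, 3, 0)
window at n=10 equals window at n=0 → period = 10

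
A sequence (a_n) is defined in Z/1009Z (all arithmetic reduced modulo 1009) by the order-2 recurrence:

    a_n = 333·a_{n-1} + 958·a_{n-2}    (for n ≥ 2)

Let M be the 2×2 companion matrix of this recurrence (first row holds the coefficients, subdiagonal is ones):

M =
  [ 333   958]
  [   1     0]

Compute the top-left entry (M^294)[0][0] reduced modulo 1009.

191

(M^294)[0][0] is the top entry after applying M 294 times to the unit state (1, 0). Equivalently it is h_{295} for the auxiliary sequence (h_n) obeying the same recurrence with h_1 = 1 and h_i = 0 for 0 ≤ i < 1:
h_2 = 333·1 + 958·0 = 333
h_3 = 333·333 + 958·1 = 857
h_4 = 333·857 + 958·333 = 4
h_5 = 333·4 + 958·857 = 3
h_6 = 333·3 + 958·4 = 795
h_7 = 333·795 + 958·3 = 224
Continuing the recurrence:
  h_8 = 750;  h_9 = 202;  h_10 = 764;  h_11 = 941;  h_12 = 950;  h_13 = 974
  h_14 = 435;  h_15 = 335;  h_16 = 578;  h_17 = 832;  h_18 = 373;  h_19 = 48
  h_20 = 997;  h_21 = 619;  h_22 = 903;  h_23 = 736;  h_24 = 262;  h_25 = 269
  h_26 = 540;  h_27 = 625;  h_28 = 983;  h_29 = 836;  h_30 = 221;  h_31 = 687
  h_32 = 565;  h_33 = 749;  h_34 = 640;  h_35 = 364;  h_36 = 789;  h_37 = 1004
  h_38 = 474;  h_39 = 693;  h_40 = 759;  h_41 = 469;  h_42 = 424;  h_43 = 229
  h_44 = 147;  h_45 = 948;  h_46 = 442;  h_47 = 965;  h_48 = 139;  h_49 = 99
  h_50 = 653;  h_51 = 510;  h_52 = 312;  h_53 = 193;  h_54 = 934;  h_55 = 497
  h_56 = 823;  h_57 = 498;  h_58 = 763;  h_59 = 647;  h_60 = 972;  h_61 = 87
  h_62 = 588;  h_63 = 666;  h_64 = 80;  h_65 = 746;  h_66 = 160;  h_67 = 99
  h_68 = 591;  h_69 = 44;  h_70 = 655;  h_71 = 954;  h_72 = 748;  h_73 = 648
  h_74 = 52;  h_75 = 412;  h_76 = 347;  h_77 = 702;  h_78 = 143;  h_79 = 718
  h_80 = 740;  h_81 = 939;  h_82 = 499;  h_83 = 225;  h_84 = 35;  h_85 = 180
  h_86 = 642;  h_87 = 788;  h_88 = 619;  h_89 = 463;  h_90 = 521;  h_91 = 548
  h_92 = 527;  h_93 = 229;  h_94 = 948;  h_95 = 296;  h_96 = 779;  h_97 = 133
  h_98 = 524;  h_99 = 215;  h_100 = 475;  h_101 = 905;  h_102 = 674;  h_103 = 703
  h_104 = 952;  h_105 = 661;  h_106 = 31;  h_107 = 828;  h_108 = 704;  h_109 = 494
  h_110 = 455;  h_111 = 196;  h_112 = 694;  h_113 = 135;  h_114 = 480;  h_115 = 596
  h_116 = 440;  h_117 = 89;  h_118 = 134;  h_119 = 732;  h_120 = 816;  h_121 = 308
  h_122 = 408;  h_123 = 85;  h_124 = 434;  h_125 = 945;  h_126 = 950;  h_127 = 770
  h_128 = 106;  h_129 = 64;  h_130 = 771;  h_131 = 220;  h_132 = 642;  h_133 = 766
  h_134 = 356;  h_135 = 780;  h_136 = 433;  h_137 = 482;  h_138 = 190;  h_139 = 346
  h_140 = 592;  h_141 = 897;  h_142 = 115;  h_143 = 620;  h_144 = 813;  h_145 = 985
  h_146 = 995;  h_147 = 598;  h_148 = 66;  h_149 = 561;  h_150 = 818;  h_151 = 614
  h_152 = 295;  h_153 = 327;  h_154 = 9;  h_155 = 446;  h_156 = 745;  h_157 = 332
  h_158 = 922;  h_159 = 511;  h_160 = 43;  h_161 = 366;  h_162 = 623;  h_163 = 110
  h_164 = 821;  h_165 = 398;  h_166 = 862;  h_167 = 372;  h_168 = 203;  h_169 = 195
  h_170 = 96;  h_171 = 834;  h_172 = 396;  h_173 = 542;  h_174 = 868;  h_175 = 71
  h_176 = 564;  h_177 = 553;  h_178 = 1008;  h_179 = 725;  h_180 = 325;  h_181 = 620
  h_182 = 193;  h_183 = 361;  h_184 = 389;  h_185 = 136;  h_186 = 224;  h_187 = 53
  h_188 = 171;  h_189 = 763;  h_190 = 171;  h_191 = 877;  h_192 = 800;  h_193 = 702
  h_194 = 247;  h_195 = 35;  h_196 = 67;  h_197 = 346;  h_198 = 811;  h_199 = 167
  h_200 = 124;  h_201 = 487;  h_202 = 461;  h_203 = 533;  h_204 = 610;  h_205 = 381
  h_206 = 917;  h_207 = 383;  h_208 = 52;  h_209 = 810;  h_210 = 702;  h_211 = 746
  h_212 = 726;  h_213 = 903;  h_214 = 324;  h_215 = 290;  h_216 = 335;  h_217 = 910
  h_218 = 398;  h_219 = 359;  h_220 = 367;  h_221 = 984;  h_222 = 201;  h_223 = 605
  h_224 = 513;  h_225 = 732;  h_226 = 658;  h_227 = 162;  h_228 = 208;  h_229 = 462
  h_230 = 969;  h_231 = 451;  h_232 = 873;  h_233 = 323;  h_234 = 478;  h_235 = 432
  h_236 = 416;  h_237 = 461;  h_238 = 118;  h_239 = 648;  h_240 = 903;  h_241 = 266
  h_242 = 147;  h_243 = 70;  h_244 = 678;  h_245 = 224;  h_246 = 663;  h_247 = 492
  h_248 = 871;  h_249 = 593;  h_250 = 689;  h_251 = 421;  h_252 = 118;  h_253 = 670
  h_254 = 157;  h_255 = 958;  h_256 = 235;  h_257 = 136;  h_258 = 6;  h_259 = 107
  h_260 = 10;  h_261 = 900;  h_262 = 526;  h_263 = 106;  h_264 = 400;  h_265 = 660
  h_266 = 607;  h_267 = 977;  h_268 = 765;  h_269 = 91;  h_270 = 369;  h_271 = 183
  h_272 = 751;  h_273 = 608;  h_274 = 705;  h_275 = 948;  h_276 = 236;  h_277 = 979
  h_278 = 172;  h_279 = 284;  h_280 = 35;  h_281 = 198;  h_282 = 582;  h_283 = 70
  h_284 = 691;  h_285 = 517;  h_286 = 705;  h_287 = 544;  h_288 = 910;  h_289 = 838
  h_290 = 574;  h_291 = 81;  h_292 = 726;  h_293 = 512
h_294 = 333·512 + 958·726 = 282
h_295 = 333·282 + 958·512 = 191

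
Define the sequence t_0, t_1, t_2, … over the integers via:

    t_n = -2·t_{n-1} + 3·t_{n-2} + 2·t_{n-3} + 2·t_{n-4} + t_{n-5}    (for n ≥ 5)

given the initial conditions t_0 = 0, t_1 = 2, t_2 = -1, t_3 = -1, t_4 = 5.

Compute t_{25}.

t_5 = -2·5 + 3·-1 + 2·-1 + 2·2 + 1·0 = -11
t_6 = -2·-11 + 3·5 + 2·-1 + 2·-1 + 1·2 = 35
t_7 = -2·35 + 3·-11 + 2·5 + 2·-1 + 1·-1 = -96
t_8 = -2·-96 + 3·35 + 2·-11 + 2·5 + 1·-1 = 284
t_9 = -2·284 + 3·-96 + 2·35 + 2·-11 + 1·5 = -803
t_10 = -2·-803 + 3·284 + 2·-96 + 2·35 + 1·-11 = 2325
t_11 = -2·2325 + 3·-803 + 2·284 + 2·-96 + 1·35 = -6648
t_12 = -2·-6648 + 3·2325 + 2·-803 + 2·284 + 1·-96 = 19137
t_13 = -2·19137 + 3·-6648 + 2·2325 + 2·-803 + 1·284 = -54890
t_14 = -2·-54890 + 3·19137 + 2·-6648 + 2·2325 + 1·-803 = 157742
t_15 = -2·157742 + 3·-54890 + 2·19137 + 2·-6648 + 1·2325 = -452851
t_16 = -2·-452851 + 3·157742 + 2·-54890 + 2·19137 + 1·-6648 = 1300774
t_17 = -2·1300774 + 3·-452851 + 2·157742 + 2·-54890 + 1·19137 = -3735260
t_18 = -2·-3735260 + 3·1300774 + 2·-452851 + 2·157742 + 1·-54890 = 10727734
t_19 = -2·10727734 + 3·-3735260 + 2·1300774 + 2·-452851 + 1·157742 = -30807660
t_20 = -2·-30807660 + 3·10727734 + 2·-3735260 + 2·1300774 + 1·-452851 = 88476699
t_21 = -2·88476699 + 3·-30807660 + 2·10727734 + 2·-3735260 + 1·1300774 = -254090656
t_22 = -2·-254090656 + 3·88476699 + 2·-30807660 + 2·10727734 + 1·-3735260 = 729716297
t_23 = -2·729716297 + 3·-254090656 + 2·88476699 + 2·-30807660 + 1·10727734 = -2095638750
t_24 = -2·-2095638750 + 3·729716297 + 2·-254090656 + 2·88476699 + 1·-30807660 = 6018390817
t_25 = -2·6018390817 + 3·-2095638750 + 2·729716297 + 2·-254090656 + 1·88476699 = -17283969903

-17283969903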